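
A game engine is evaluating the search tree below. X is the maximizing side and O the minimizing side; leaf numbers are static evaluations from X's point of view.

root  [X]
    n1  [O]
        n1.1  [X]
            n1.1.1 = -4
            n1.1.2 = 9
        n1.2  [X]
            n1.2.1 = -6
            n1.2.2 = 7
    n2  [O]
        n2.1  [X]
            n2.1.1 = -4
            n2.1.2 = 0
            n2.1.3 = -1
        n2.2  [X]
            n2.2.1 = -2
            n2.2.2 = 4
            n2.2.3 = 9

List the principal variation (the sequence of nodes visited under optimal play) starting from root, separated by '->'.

root -> n1 -> n1.2 -> n1.2.2

n1.1 (X): max(-4, 9) = 9
n1.2 (X): max(-6, 7) = 7
n1 (O): min(9, 7) = 7
n2.1 (X): max(-4, 0, -1) = 0
n2.2 (X): max(-2, 4, 9) = 9
n2 (O): min(0, 9) = 0
root (X): max(7, 0) = 7
At root, X picks n1 (highest: 7).
At n1, O picks n1.2 (lowest: 7).
At n1.2, X picks n1.2.2 (highest: 7).
Terminal value 7.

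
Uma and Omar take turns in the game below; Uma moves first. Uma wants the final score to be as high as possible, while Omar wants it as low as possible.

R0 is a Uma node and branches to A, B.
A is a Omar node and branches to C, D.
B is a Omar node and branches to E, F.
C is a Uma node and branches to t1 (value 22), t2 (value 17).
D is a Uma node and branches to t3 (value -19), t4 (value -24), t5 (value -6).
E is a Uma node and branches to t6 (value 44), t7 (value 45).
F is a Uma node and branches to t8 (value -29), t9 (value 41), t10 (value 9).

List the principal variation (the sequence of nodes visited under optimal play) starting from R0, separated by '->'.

R0 -> B -> F -> t9

C (Uma): max(22, 17) = 22
D (Uma): max(-19, -24, -6) = -6
A (Omar): min(22, -6) = -6
E (Uma): max(44, 45) = 45
F (Uma): max(-29, 41, 9) = 41
B (Omar): min(45, 41) = 41
R0 (Uma): max(-6, 41) = 41
At R0, Uma picks B (highest: 41).
At B, Omar picks F (lowest: 41).
At F, Uma picks t9 (highest: 41).
Terminal value 41.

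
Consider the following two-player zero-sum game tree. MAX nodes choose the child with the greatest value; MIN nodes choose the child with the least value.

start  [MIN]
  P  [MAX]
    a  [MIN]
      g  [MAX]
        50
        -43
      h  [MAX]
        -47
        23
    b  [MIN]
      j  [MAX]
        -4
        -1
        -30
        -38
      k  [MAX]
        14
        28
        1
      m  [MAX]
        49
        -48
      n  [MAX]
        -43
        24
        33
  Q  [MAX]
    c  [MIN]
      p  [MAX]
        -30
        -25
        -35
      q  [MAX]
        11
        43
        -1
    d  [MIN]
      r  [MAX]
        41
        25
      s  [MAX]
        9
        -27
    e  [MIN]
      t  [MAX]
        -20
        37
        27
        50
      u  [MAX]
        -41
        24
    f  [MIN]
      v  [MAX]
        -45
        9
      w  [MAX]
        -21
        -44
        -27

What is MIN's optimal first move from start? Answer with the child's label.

P

g (MAX): max(50, -43) = 50
h (MAX): max(-47, 23) = 23
a (MIN): min(50, 23) = 23
j (MAX): max(-4, -1, -30, -38) = -1
k (MAX): max(14, 28, 1) = 28
m (MAX): max(49, -48) = 49
n (MAX): max(-43, 24, 33) = 33
b (MIN): min(-1, 28, 49, 33) = -1
P (MAX): max(23, -1) = 23
p (MAX): max(-30, -25, -35) = -25
q (MAX): max(11, 43, -1) = 43
c (MIN): min(-25, 43) = -25
r (MAX): max(41, 25) = 41
s (MAX): max(9, -27) = 9
d (MIN): min(41, 9) = 9
t (MAX): max(-20, 37, 27, 50) = 50
u (MAX): max(-41, 24) = 24
e (MIN): min(50, 24) = 24
v (MAX): max(-45, 9) = 9
w (MAX): max(-21, -44, -27) = -21
f (MIN): min(9, -21) = -21
Q (MAX): max(-25, 9, 24, -21) = 24
start (MIN): min(23, 24) = 23
MIN at start wants the lowest of {P=23, Q=24}, so chooses P.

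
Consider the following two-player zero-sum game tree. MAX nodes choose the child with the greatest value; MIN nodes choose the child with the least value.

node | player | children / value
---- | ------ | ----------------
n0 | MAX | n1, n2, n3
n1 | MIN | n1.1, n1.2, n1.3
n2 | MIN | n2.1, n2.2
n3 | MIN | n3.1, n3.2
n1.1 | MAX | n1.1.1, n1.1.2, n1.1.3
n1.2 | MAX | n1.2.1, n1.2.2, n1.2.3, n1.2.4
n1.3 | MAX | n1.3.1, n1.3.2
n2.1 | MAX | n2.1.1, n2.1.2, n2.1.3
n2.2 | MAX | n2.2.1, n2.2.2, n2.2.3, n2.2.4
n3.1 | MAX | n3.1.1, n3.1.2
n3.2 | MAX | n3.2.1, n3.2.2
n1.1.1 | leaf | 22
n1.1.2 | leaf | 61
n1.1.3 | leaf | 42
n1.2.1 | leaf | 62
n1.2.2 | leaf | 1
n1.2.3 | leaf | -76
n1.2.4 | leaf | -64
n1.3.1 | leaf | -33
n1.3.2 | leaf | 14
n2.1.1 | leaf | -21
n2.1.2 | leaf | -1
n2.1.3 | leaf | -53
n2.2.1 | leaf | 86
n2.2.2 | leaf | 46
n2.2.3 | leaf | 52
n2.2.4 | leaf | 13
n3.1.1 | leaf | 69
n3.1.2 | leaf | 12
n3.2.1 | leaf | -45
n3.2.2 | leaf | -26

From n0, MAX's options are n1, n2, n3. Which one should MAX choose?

n1.1 (MAX): max(22, 61, 42) = 61
n1.2 (MAX): max(62, 1, -76, -64) = 62
n1.3 (MAX): max(-33, 14) = 14
n1 (MIN): min(61, 62, 14) = 14
n2.1 (MAX): max(-21, -1, -53) = -1
n2.2 (MAX): max(86, 46, 52, 13) = 86
n2 (MIN): min(-1, 86) = -1
n3.1 (MAX): max(69, 12) = 69
n3.2 (MAX): max(-45, -26) = -26
n3 (MIN): min(69, -26) = -26
n0 (MAX): max(14, -1, -26) = 14
MAX at n0 wants the highest of {n1=14, n2=-1, n3=-26}, so chooses n1.

n1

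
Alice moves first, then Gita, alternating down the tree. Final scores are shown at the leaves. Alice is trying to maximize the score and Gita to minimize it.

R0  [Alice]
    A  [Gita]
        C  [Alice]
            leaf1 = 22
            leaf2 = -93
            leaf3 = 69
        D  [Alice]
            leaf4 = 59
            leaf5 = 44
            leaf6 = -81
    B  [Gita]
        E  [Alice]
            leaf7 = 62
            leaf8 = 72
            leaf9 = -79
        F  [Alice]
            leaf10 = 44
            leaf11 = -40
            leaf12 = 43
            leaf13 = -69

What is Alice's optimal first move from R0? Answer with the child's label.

C (Alice): max(22, -93, 69) = 69
D (Alice): max(59, 44, -81) = 59
A (Gita): min(69, 59) = 59
E (Alice): max(62, 72, -79) = 72
F (Alice): max(44, -40, 43, -69) = 44
B (Gita): min(72, 44) = 44
R0 (Alice): max(59, 44) = 59
Alice at R0 wants the highest of {A=59, B=44}, so chooses A.

A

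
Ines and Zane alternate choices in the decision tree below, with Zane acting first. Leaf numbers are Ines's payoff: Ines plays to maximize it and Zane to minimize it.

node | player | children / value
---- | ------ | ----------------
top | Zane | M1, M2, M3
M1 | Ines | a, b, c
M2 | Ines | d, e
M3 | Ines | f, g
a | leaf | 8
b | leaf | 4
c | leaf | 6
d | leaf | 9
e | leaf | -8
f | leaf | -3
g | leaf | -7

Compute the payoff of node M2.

9

M2 (Ines): max(9, -8) = 9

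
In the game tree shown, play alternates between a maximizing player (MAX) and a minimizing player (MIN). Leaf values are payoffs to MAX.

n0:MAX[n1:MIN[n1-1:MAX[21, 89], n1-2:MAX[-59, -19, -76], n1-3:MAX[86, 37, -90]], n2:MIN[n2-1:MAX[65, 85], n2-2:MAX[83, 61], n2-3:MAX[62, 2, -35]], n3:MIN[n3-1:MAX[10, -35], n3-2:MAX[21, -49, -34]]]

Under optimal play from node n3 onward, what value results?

10

n3-1 (MAX): max(10, -35) = 10
n3-2 (MAX): max(21, -49, -34) = 21
n3 (MIN): min(10, 21) = 10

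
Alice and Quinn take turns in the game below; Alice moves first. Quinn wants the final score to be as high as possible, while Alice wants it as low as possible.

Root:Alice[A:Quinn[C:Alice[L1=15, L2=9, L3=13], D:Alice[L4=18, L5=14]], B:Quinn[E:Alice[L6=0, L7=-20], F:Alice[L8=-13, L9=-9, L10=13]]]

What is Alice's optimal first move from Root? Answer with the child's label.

C (Alice): min(15, 9, 13) = 9
D (Alice): min(18, 14) = 14
A (Quinn): max(9, 14) = 14
E (Alice): min(0, -20) = -20
F (Alice): min(-13, -9, 13) = -13
B (Quinn): max(-20, -13) = -13
Root (Alice): min(14, -13) = -13
Alice at Root wants the lowest of {A=14, B=-13}, so chooses B.

B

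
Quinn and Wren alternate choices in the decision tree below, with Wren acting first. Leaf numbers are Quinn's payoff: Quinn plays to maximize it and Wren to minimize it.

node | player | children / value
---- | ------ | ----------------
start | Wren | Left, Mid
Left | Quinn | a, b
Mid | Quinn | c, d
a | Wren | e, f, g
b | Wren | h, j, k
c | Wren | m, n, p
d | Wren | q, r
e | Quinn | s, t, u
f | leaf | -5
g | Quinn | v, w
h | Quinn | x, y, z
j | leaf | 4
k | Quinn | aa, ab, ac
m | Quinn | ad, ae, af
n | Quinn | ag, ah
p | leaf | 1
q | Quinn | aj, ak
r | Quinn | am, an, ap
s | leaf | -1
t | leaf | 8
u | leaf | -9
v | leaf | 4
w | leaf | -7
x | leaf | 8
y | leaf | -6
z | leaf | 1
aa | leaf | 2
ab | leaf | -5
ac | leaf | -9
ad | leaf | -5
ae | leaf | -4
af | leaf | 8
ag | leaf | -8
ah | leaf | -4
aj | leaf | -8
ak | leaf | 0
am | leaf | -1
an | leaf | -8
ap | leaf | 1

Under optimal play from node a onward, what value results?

e (Quinn): max(-1, 8, -9) = 8
g (Quinn): max(4, -7) = 4
a (Wren): min(8, -5, 4) = -5

-5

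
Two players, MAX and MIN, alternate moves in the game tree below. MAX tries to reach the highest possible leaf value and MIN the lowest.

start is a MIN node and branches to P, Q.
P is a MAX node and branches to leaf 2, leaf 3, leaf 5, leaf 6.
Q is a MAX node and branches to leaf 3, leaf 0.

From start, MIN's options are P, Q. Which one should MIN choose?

Q

P (MAX): max(2, 3, 5, 6) = 6
Q (MAX): max(3, 0) = 3
start (MIN): min(6, 3) = 3
MIN at start wants the lowest of {P=6, Q=3}, so chooses Q.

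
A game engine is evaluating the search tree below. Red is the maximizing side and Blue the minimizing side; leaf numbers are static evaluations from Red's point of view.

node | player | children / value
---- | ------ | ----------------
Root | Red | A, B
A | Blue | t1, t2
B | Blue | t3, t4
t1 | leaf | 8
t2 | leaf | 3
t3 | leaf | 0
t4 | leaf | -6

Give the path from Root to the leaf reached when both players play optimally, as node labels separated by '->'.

A (Blue): min(8, 3) = 3
B (Blue): min(0, -6) = -6
Root (Red): max(3, -6) = 3
At Root, Red picks A (highest: 3).
At A, Blue picks t2 (lowest: 3).
Terminal value 3.

Root -> A -> t2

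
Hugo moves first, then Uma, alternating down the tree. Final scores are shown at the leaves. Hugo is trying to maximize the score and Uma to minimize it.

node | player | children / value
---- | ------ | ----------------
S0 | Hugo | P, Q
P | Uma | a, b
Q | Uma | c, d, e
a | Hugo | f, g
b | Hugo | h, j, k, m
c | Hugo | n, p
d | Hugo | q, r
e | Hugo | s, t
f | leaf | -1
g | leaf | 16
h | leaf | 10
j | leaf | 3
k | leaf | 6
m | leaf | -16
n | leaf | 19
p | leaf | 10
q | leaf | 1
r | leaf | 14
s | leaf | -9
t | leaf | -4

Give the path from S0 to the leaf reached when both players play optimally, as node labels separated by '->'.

S0 -> P -> b -> h

a (Hugo): max(-1, 16) = 16
b (Hugo): max(10, 3, 6, -16) = 10
P (Uma): min(16, 10) = 10
c (Hugo): max(19, 10) = 19
d (Hugo): max(1, 14) = 14
e (Hugo): max(-9, -4) = -4
Q (Uma): min(19, 14, -4) = -4
S0 (Hugo): max(10, -4) = 10
At S0, Hugo picks P (highest: 10).
At P, Uma picks b (lowest: 10).
At b, Hugo picks h (highest: 10).
Terminal value 10.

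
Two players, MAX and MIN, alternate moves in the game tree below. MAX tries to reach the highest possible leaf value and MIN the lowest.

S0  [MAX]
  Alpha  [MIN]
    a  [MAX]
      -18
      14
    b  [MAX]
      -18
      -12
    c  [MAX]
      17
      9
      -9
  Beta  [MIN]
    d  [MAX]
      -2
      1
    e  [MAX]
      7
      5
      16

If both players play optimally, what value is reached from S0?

1

a (MAX): max(-18, 14) = 14
b (MAX): max(-18, -12) = -12
c (MAX): max(17, 9, -9) = 17
Alpha (MIN): min(14, -12, 17) = -12
d (MAX): max(-2, 1) = 1
e (MAX): max(7, 5, 16) = 16
Beta (MIN): min(1, 16) = 1
S0 (MAX): max(-12, 1) = 1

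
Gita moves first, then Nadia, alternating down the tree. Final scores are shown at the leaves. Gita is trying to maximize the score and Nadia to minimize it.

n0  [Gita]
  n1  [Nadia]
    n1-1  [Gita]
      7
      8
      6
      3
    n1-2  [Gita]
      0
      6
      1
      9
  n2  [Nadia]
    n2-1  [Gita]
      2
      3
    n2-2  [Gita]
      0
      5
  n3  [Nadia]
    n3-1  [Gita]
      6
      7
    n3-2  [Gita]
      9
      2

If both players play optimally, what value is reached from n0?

n1-1 (Gita): max(7, 8, 6, 3) = 8
n1-2 (Gita): max(0, 6, 1, 9) = 9
n1 (Nadia): min(8, 9) = 8
n2-1 (Gita): max(2, 3) = 3
n2-2 (Gita): max(0, 5) = 5
n2 (Nadia): min(3, 5) = 3
n3-1 (Gita): max(6, 7) = 7
n3-2 (Gita): max(9, 2) = 9
n3 (Nadia): min(7, 9) = 7
n0 (Gita): max(8, 3, 7) = 8

8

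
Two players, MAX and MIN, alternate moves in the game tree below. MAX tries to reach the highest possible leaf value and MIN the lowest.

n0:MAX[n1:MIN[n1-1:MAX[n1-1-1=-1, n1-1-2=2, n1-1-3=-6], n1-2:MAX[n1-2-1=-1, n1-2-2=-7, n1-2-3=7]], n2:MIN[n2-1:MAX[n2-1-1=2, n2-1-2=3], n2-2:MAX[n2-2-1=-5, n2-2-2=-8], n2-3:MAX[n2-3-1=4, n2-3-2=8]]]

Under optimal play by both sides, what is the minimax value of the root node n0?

2

n1-1 (MAX): max(-1, 2, -6) = 2
n1-2 (MAX): max(-1, -7, 7) = 7
n1 (MIN): min(2, 7) = 2
n2-1 (MAX): max(2, 3) = 3
n2-2 (MAX): max(-5, -8) = -5
n2-3 (MAX): max(4, 8) = 8
n2 (MIN): min(3, -5, 8) = -5
n0 (MAX): max(2, -5) = 2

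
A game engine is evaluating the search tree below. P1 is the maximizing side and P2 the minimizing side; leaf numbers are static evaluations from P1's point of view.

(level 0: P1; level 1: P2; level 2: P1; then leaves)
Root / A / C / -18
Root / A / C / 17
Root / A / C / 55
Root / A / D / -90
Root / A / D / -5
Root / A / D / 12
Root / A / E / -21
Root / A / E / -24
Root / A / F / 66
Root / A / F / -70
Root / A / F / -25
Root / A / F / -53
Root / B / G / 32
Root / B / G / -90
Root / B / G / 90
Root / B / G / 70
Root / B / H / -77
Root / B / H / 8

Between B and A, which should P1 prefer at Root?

B

G (P1): max(32, -90, 90, 70) = 90
H (P1): max(-77, 8) = 8
B (P2): min(90, 8) = 8
C (P1): max(-18, 17, 55) = 55
D (P1): max(-90, -5, 12) = 12
E (P1): max(-21, -24) = -21
F (P1): max(66, -70, -25, -53) = 66
A (P2): min(55, 12, -21, 66) = -21
P1 prefers the higher value; B=8, A=-21. B is better since 8 > -21.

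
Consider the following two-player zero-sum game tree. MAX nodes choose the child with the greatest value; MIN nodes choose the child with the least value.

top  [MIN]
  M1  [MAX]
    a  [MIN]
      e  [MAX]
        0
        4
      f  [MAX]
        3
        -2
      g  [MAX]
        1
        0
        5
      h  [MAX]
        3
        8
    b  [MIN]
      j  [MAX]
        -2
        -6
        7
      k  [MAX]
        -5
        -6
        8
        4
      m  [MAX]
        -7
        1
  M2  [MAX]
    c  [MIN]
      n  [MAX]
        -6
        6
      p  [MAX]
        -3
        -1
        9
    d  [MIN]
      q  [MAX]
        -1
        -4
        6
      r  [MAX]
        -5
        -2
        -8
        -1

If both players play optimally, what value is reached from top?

3

e (MAX): max(0, 4) = 4
f (MAX): max(3, -2) = 3
g (MAX): max(1, 0, 5) = 5
h (MAX): max(3, 8) = 8
a (MIN): min(4, 3, 5, 8) = 3
j (MAX): max(-2, -6, 7) = 7
k (MAX): max(-5, -6, 8, 4) = 8
m (MAX): max(-7, 1) = 1
b (MIN): min(7, 8, 1) = 1
M1 (MAX): max(3, 1) = 3
n (MAX): max(-6, 6) = 6
p (MAX): max(-3, -1, 9) = 9
c (MIN): min(6, 9) = 6
q (MAX): max(-1, -4, 6) = 6
r (MAX): max(-5, -2, -8, -1) = -1
d (MIN): min(6, -1) = -1
M2 (MAX): max(6, -1) = 6
top (MIN): min(3, 6) = 3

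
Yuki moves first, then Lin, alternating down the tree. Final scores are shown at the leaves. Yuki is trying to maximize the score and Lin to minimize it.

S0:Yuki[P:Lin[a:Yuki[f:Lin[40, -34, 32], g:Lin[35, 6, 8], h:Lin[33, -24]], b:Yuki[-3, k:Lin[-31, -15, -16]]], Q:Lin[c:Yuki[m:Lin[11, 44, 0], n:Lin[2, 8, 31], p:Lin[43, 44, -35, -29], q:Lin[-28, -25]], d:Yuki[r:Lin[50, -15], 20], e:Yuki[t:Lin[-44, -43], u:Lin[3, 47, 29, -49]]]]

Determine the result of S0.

-3

f (Lin): min(40, -34, 32) = -34
g (Lin): min(35, 6, 8) = 6
h (Lin): min(33, -24) = -24
a (Yuki): max(-34, 6, -24) = 6
k (Lin): min(-31, -15, -16) = -31
b (Yuki): max(-3, -31) = -3
P (Lin): min(6, -3) = -3
m (Lin): min(11, 44, 0) = 0
n (Lin): min(2, 8, 31) = 2
p (Lin): min(43, 44, -35, -29) = -35
q (Lin): min(-28, -25) = -28
c (Yuki): max(0, 2, -35, -28) = 2
r (Lin): min(50, -15) = -15
d (Yuki): max(-15, 20) = 20
t (Lin): min(-44, -43) = -44
u (Lin): min(3, 47, 29, -49) = -49
e (Yuki): max(-44, -49) = -44
Q (Lin): min(2, 20, -44) = -44
S0 (Yuki): max(-3, -44) = -3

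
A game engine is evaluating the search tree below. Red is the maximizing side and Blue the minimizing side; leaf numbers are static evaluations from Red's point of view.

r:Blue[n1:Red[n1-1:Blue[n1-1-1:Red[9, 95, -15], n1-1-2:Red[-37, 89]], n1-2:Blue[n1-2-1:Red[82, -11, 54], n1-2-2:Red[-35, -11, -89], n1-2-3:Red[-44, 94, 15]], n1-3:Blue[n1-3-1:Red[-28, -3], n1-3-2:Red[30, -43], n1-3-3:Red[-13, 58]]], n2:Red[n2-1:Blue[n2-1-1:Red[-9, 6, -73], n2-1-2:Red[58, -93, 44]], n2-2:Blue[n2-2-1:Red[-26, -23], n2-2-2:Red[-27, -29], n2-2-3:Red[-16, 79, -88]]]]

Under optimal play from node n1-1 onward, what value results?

89

n1-1-1 (Red): max(9, 95, -15) = 95
n1-1-2 (Red): max(-37, 89) = 89
n1-1 (Blue): min(95, 89) = 89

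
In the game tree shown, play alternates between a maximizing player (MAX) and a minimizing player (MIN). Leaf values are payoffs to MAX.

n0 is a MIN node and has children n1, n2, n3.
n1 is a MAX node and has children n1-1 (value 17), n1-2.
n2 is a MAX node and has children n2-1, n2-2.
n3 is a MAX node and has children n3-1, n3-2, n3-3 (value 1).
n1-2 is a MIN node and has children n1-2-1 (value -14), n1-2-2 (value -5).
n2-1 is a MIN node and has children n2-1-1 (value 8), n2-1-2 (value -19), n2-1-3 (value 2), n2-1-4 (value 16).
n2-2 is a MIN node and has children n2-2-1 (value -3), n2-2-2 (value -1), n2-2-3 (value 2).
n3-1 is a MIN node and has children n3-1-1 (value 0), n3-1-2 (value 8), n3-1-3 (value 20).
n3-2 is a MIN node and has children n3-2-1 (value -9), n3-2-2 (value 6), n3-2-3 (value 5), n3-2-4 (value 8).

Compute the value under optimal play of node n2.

n2-1 (MIN): min(8, -19, 2, 16) = -19
n2-2 (MIN): min(-3, -1, 2) = -3
n2 (MAX): max(-19, -3) = -3

-3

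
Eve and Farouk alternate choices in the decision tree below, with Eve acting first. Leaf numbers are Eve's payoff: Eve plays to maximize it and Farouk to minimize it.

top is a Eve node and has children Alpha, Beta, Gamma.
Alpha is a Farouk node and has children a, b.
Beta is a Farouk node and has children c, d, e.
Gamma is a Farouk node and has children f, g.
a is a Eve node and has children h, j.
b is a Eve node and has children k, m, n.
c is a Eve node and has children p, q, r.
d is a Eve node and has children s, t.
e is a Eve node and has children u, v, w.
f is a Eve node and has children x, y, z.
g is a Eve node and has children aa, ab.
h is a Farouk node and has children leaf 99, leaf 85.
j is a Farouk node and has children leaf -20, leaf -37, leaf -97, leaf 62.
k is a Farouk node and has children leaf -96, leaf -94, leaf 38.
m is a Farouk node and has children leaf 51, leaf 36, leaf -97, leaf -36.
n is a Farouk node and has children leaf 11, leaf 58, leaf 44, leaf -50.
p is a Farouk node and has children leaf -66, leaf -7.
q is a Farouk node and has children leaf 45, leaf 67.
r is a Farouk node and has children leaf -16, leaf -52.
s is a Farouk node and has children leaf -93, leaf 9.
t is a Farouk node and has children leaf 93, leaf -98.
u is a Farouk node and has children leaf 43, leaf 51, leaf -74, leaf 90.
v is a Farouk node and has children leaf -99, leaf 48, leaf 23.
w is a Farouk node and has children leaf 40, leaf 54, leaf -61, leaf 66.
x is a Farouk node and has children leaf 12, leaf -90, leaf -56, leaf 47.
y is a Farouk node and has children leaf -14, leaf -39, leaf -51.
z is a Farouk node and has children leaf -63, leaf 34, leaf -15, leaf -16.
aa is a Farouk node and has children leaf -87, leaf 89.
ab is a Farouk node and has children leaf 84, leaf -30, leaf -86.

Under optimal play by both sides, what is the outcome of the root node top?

-50

h (Farouk): min(99, 85) = 85
j (Farouk): min(-20, -37, -97, 62) = -97
a (Eve): max(85, -97) = 85
k (Farouk): min(-96, -94, 38) = -96
m (Farouk): min(51, 36, -97, -36) = -97
n (Farouk): min(11, 58, 44, -50) = -50
b (Eve): max(-96, -97, -50) = -50
Alpha (Farouk): min(85, -50) = -50
p (Farouk): min(-66, -7) = -66
q (Farouk): min(45, 67) = 45
r (Farouk): min(-16, -52) = -52
c (Eve): max(-66, 45, -52) = 45
s (Farouk): min(-93, 9) = -93
t (Farouk): min(93, -98) = -98
d (Eve): max(-93, -98) = -93
u (Farouk): min(43, 51, -74, 90) = -74
v (Farouk): min(-99, 48, 23) = -99
w (Farouk): min(40, 54, -61, 66) = -61
e (Eve): max(-74, -99, -61) = -61
Beta (Farouk): min(45, -93, -61) = -93
x (Farouk): min(12, -90, -56, 47) = -90
y (Farouk): min(-14, -39, -51) = -51
z (Farouk): min(-63, 34, -15, -16) = -63
f (Eve): max(-90, -51, -63) = -51
aa (Farouk): min(-87, 89) = -87
ab (Farouk): min(84, -30, -86) = -86
g (Eve): max(-87, -86) = -86
Gamma (Farouk): min(-51, -86) = -86
top (Eve): max(-50, -93, -86) = -50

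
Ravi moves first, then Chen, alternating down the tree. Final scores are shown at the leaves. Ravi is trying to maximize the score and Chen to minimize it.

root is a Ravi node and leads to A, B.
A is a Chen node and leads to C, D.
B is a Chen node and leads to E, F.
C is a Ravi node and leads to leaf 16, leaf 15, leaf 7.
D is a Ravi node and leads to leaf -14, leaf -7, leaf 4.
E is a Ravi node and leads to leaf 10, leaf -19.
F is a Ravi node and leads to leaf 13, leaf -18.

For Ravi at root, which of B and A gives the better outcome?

E (Ravi): max(10, -19) = 10
F (Ravi): max(13, -18) = 13
B (Chen): min(10, 13) = 10
C (Ravi): max(16, 15, 7) = 16
D (Ravi): max(-14, -7, 4) = 4
A (Chen): min(16, 4) = 4
Ravi prefers the higher value; B=10, A=4. B is better since 10 > 4.

B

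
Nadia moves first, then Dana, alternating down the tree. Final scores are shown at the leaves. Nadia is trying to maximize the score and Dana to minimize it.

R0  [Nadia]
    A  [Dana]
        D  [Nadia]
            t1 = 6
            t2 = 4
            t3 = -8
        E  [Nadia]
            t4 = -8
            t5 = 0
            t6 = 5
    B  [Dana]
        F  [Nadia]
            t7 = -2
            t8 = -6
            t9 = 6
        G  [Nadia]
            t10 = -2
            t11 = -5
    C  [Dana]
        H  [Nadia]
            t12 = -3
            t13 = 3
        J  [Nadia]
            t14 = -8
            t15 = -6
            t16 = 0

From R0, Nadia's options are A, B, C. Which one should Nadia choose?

A

D (Nadia): max(6, 4, -8) = 6
E (Nadia): max(-8, 0, 5) = 5
A (Dana): min(6, 5) = 5
F (Nadia): max(-2, -6, 6) = 6
G (Nadia): max(-2, -5) = -2
B (Dana): min(6, -2) = -2
H (Nadia): max(-3, 3) = 3
J (Nadia): max(-8, -6, 0) = 0
C (Dana): min(3, 0) = 0
R0 (Nadia): max(5, -2, 0) = 5
Nadia at R0 wants the highest of {A=5, B=-2, C=0}, so chooses A.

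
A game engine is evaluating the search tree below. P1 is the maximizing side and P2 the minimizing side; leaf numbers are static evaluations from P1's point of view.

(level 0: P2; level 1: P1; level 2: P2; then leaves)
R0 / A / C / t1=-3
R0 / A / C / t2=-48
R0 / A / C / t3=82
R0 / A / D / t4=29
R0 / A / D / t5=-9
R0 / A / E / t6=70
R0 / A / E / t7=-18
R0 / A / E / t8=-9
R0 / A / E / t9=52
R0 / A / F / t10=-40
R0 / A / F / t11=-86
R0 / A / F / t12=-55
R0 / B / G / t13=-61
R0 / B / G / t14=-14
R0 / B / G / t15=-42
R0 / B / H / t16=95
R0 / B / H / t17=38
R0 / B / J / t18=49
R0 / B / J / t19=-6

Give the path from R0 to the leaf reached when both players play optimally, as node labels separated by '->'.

R0 -> A -> D -> t5

C (P2): min(-3, -48, 82) = -48
D (P2): min(29, -9) = -9
E (P2): min(70, -18, -9, 52) = -18
F (P2): min(-40, -86, -55) = -86
A (P1): max(-48, -9, -18, -86) = -9
G (P2): min(-61, -14, -42) = -61
H (P2): min(95, 38) = 38
J (P2): min(49, -6) = -6
B (P1): max(-61, 38, -6) = 38
R0 (P2): min(-9, 38) = -9
At R0, P2 picks A (lowest: -9).
At A, P1 picks D (highest: -9).
At D, P2 picks t5 (lowest: -9).
Terminal value -9.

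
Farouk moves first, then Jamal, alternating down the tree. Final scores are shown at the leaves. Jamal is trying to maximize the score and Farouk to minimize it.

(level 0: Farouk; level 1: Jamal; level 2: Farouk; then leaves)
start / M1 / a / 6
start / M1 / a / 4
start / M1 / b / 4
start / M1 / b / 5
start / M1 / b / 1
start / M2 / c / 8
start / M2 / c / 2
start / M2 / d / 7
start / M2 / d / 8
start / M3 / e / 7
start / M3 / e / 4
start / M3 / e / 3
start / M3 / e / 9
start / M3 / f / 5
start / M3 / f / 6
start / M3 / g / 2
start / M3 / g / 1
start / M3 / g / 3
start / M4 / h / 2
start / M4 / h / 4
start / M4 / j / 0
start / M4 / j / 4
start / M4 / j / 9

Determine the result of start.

2

a (Farouk): min(6, 4) = 4
b (Farouk): min(4, 5, 1) = 1
M1 (Jamal): max(4, 1) = 4
c (Farouk): min(8, 2) = 2
d (Farouk): min(7, 8) = 7
M2 (Jamal): max(2, 7) = 7
e (Farouk): min(7, 4, 3, 9) = 3
f (Farouk): min(5, 6) = 5
g (Farouk): min(2, 1, 3) = 1
M3 (Jamal): max(3, 5, 1) = 5
h (Farouk): min(2, 4) = 2
j (Farouk): min(0, 4, 9) = 0
M4 (Jamal): max(2, 0) = 2
start (Farouk): min(4, 7, 5, 2) = 2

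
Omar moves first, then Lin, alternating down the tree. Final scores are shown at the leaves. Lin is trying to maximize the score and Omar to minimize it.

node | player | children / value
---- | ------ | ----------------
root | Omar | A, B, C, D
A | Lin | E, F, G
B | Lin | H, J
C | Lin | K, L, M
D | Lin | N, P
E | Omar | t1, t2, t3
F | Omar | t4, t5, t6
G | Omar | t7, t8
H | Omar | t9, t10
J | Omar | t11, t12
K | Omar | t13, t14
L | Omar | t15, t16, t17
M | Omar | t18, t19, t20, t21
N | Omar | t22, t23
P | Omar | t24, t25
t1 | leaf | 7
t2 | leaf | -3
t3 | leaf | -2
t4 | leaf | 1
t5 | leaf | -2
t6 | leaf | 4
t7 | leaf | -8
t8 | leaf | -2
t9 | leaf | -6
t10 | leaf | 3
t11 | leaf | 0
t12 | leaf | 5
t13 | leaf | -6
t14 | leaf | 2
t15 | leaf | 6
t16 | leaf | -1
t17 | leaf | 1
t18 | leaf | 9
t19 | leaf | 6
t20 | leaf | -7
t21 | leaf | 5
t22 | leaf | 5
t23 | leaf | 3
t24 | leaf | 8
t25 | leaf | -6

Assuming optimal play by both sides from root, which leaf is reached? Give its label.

t5

E (Omar): min(7, -3, -2) = -3
F (Omar): min(1, -2, 4) = -2
G (Omar): min(-8, -2) = -8
A (Lin): max(-3, -2, -8) = -2
H (Omar): min(-6, 3) = -6
J (Omar): min(0, 5) = 0
B (Lin): max(-6, 0) = 0
K (Omar): min(-6, 2) = -6
L (Omar): min(6, -1, 1) = -1
M (Omar): min(9, 6, -7, 5) = -7
C (Lin): max(-6, -1, -7) = -1
N (Omar): min(5, 3) = 3
P (Omar): min(8, -6) = -6
D (Lin): max(3, -6) = 3
root (Omar): min(-2, 0, -1, 3) = -2
At root, Omar picks A (lowest: -2).
At A, Lin picks F (highest: -2).
At F, Omar picks t5 (lowest: -2).
Terminal value -2.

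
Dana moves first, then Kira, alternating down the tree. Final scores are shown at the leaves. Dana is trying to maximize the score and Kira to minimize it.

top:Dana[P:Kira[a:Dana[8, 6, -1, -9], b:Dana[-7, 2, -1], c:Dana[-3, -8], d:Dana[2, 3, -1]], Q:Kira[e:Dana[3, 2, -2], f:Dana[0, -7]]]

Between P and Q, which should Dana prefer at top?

a (Dana): max(8, 6, -1, -9) = 8
b (Dana): max(-7, 2, -1) = 2
c (Dana): max(-3, -8) = -3
d (Dana): max(2, 3, -1) = 3
P (Kira): min(8, 2, -3, 3) = -3
e (Dana): max(3, 2, -2) = 3
f (Dana): max(0, -7) = 0
Q (Kira): min(3, 0) = 0
Dana prefers the higher value; P=-3, Q=0. Q is better since 0 > -3.

Q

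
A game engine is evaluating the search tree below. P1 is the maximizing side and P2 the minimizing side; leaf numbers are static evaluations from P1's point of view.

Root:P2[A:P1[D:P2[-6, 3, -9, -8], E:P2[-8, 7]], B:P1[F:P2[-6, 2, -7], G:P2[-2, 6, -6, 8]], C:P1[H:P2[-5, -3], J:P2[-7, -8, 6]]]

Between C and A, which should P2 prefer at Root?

A

H (P2): min(-5, -3) = -5
J (P2): min(-7, -8, 6) = -8
C (P1): max(-5, -8) = -5
D (P2): min(-6, 3, -9, -8) = -9
E (P2): min(-8, 7) = -8
A (P1): max(-9, -8) = -8
P2 prefers the lower value; C=-5, A=-8. A is better since -8 < -5.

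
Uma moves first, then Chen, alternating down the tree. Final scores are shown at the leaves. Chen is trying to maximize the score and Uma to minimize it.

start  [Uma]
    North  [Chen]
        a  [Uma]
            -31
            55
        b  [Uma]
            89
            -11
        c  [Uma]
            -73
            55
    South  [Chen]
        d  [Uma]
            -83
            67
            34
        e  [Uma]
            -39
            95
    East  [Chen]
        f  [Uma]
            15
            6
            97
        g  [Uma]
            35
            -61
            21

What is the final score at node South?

d (Uma): min(-83, 67, 34) = -83
e (Uma): min(-39, 95) = -39
South (Chen): max(-83, -39) = -39

-39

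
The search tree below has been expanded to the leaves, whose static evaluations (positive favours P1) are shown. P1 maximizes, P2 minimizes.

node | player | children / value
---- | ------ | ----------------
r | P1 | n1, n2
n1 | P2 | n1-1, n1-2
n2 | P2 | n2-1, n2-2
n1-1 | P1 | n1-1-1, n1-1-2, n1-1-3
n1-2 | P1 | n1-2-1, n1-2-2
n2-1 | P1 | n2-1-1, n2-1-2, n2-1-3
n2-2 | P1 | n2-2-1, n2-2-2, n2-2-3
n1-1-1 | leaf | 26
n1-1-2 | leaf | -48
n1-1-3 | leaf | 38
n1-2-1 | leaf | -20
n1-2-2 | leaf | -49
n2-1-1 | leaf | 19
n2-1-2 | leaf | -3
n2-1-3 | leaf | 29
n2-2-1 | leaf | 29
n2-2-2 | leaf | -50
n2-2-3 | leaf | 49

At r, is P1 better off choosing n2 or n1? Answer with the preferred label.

n2-1 (P1): max(19, -3, 29) = 29
n2-2 (P1): max(29, -50, 49) = 49
n2 (P2): min(29, 49) = 29
n1-1 (P1): max(26, -48, 38) = 38
n1-2 (P1): max(-20, -49) = -20
n1 (P2): min(38, -20) = -20
P1 prefers the higher value; n2=29, n1=-20. n2 is better since 29 > -20.

n2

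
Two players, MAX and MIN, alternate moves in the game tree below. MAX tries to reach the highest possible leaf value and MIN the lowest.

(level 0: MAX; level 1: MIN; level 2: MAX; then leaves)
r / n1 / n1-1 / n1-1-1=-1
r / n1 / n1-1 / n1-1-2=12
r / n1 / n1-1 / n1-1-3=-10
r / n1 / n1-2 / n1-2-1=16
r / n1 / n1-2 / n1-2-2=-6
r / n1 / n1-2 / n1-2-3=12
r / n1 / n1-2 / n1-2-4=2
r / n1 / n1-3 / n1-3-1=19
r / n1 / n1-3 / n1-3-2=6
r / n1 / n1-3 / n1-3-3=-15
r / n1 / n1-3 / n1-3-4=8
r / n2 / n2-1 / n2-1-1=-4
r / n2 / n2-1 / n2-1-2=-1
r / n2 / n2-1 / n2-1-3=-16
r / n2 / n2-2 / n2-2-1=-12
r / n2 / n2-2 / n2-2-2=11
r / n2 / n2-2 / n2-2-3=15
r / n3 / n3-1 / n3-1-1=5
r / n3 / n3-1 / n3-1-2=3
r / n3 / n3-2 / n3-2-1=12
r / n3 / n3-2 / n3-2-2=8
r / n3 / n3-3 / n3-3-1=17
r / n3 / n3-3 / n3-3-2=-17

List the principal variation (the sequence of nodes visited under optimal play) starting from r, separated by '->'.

n1-1 (MAX): max(-1, 12, -10) = 12
n1-2 (MAX): max(16, -6, 12, 2) = 16
n1-3 (MAX): max(19, 6, -15, 8) = 19
n1 (MIN): min(12, 16, 19) = 12
n2-1 (MAX): max(-4, -1, -16) = -1
n2-2 (MAX): max(-12, 11, 15) = 15
n2 (MIN): min(-1, 15) = -1
n3-1 (MAX): max(5, 3) = 5
n3-2 (MAX): max(12, 8) = 12
n3-3 (MAX): max(17, -17) = 17
n3 (MIN): min(5, 12, 17) = 5
r (MAX): max(12, -1, 5) = 12
At r, MAX picks n1 (highest: 12).
At n1, MIN picks n1-1 (lowest: 12).
At n1-1, MAX picks n1-1-2 (highest: 12).
Terminal value 12.

r -> n1 -> n1-1 -> n1-1-2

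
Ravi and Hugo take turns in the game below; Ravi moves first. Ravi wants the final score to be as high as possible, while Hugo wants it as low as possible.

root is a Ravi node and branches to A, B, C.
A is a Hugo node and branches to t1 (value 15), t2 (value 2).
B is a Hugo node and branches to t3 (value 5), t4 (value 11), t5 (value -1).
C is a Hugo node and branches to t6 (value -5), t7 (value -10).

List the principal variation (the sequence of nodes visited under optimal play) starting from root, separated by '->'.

A (Hugo): min(15, 2) = 2
B (Hugo): min(5, 11, -1) = -1
C (Hugo): min(-5, -10) = -10
root (Ravi): max(2, -1, -10) = 2
At root, Ravi picks A (highest: 2).
At A, Hugo picks t2 (lowest: 2).
Terminal value 2.

root -> A -> t2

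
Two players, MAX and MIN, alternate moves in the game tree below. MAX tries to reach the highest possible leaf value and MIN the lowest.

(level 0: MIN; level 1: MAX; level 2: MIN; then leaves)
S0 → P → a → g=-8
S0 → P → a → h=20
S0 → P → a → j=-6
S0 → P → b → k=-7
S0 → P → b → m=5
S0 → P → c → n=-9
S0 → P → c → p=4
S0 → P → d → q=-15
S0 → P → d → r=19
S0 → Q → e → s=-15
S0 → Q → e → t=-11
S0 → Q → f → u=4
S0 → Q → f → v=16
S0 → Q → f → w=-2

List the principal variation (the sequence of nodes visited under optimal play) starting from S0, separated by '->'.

S0 -> P -> b -> k

a (MIN): min(-8, 20, -6) = -8
b (MIN): min(-7, 5) = -7
c (MIN): min(-9, 4) = -9
d (MIN): min(-15, 19) = -15
P (MAX): max(-8, -7, -9, -15) = -7
e (MIN): min(-15, -11) = -15
f (MIN): min(4, 16, -2) = -2
Q (MAX): max(-15, -2) = -2
S0 (MIN): min(-7, -2) = -7
At S0, MIN picks P (lowest: -7).
At P, MAX picks b (highest: -7).
At b, MIN picks k (lowest: -7).
Terminal value -7.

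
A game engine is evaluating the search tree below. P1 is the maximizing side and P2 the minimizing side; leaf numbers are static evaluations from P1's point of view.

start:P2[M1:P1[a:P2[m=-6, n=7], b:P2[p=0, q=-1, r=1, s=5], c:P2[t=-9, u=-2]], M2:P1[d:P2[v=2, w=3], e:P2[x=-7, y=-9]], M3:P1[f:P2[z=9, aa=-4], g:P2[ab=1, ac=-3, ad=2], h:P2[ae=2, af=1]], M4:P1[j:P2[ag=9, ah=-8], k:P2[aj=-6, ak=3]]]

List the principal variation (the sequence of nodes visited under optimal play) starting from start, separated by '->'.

start -> M4 -> k -> aj

a (P2): min(-6, 7) = -6
b (P2): min(0, -1, 1, 5) = -1
c (P2): min(-9, -2) = -9
M1 (P1): max(-6, -1, -9) = -1
d (P2): min(2, 3) = 2
e (P2): min(-7, -9) = -9
M2 (P1): max(2, -9) = 2
f (P2): min(9, -4) = -4
g (P2): min(1, -3, 2) = -3
h (P2): min(2, 1) = 1
M3 (P1): max(-4, -3, 1) = 1
j (P2): min(9, -8) = -8
k (P2): min(-6, 3) = -6
M4 (P1): max(-8, -6) = -6
start (P2): min(-1, 2, 1, -6) = -6
At start, P2 picks M4 (lowest: -6).
At M4, P1 picks k (highest: -6).
At k, P2 picks aj (lowest: -6).
Terminal value -6.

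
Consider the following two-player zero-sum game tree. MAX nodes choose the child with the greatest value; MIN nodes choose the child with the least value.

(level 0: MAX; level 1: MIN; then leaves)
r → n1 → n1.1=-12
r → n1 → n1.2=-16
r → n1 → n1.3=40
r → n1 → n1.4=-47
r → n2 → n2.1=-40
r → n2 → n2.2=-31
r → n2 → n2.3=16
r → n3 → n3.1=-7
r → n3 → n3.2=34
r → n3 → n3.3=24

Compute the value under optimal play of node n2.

n2 (MIN): min(-40, -31, 16) = -40

-40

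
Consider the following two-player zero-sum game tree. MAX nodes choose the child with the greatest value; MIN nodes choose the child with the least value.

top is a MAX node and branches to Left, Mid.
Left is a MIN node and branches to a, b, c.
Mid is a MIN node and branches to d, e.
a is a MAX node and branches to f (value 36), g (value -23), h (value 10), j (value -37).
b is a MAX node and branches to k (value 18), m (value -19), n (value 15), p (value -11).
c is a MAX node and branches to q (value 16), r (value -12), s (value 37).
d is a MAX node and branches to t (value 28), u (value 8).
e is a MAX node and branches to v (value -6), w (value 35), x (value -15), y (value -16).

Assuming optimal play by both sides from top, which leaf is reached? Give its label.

a (MAX): max(36, -23, 10, -37) = 36
b (MAX): max(18, -19, 15, -11) = 18
c (MAX): max(16, -12, 37) = 37
Left (MIN): min(36, 18, 37) = 18
d (MAX): max(28, 8) = 28
e (MAX): max(-6, 35, -15, -16) = 35
Mid (MIN): min(28, 35) = 28
top (MAX): max(18, 28) = 28
At top, MAX picks Mid (highest: 28).
At Mid, MIN picks d (lowest: 28).
At d, MAX picks t (highest: 28).
Terminal value 28.

t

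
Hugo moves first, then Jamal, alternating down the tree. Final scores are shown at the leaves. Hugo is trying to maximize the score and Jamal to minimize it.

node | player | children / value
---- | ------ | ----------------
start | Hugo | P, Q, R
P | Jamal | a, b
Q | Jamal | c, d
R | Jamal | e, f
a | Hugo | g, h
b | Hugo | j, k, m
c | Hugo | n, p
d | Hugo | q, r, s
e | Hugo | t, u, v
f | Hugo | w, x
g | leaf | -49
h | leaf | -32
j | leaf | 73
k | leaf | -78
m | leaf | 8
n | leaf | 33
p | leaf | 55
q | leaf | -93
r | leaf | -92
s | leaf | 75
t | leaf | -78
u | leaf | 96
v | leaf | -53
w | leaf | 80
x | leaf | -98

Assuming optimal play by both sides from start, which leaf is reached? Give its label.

a (Hugo): max(-49, -32) = -32
b (Hugo): max(73, -78, 8) = 73
P (Jamal): min(-32, 73) = -32
c (Hugo): max(33, 55) = 55
d (Hugo): max(-93, -92, 75) = 75
Q (Jamal): min(55, 75) = 55
e (Hugo): max(-78, 96, -53) = 96
f (Hugo): max(80, -98) = 80
R (Jamal): min(96, 80) = 80
start (Hugo): max(-32, 55, 80) = 80
At start, Hugo picks R (highest: 80).
At R, Jamal picks f (lowest: 80).
At f, Hugo picks w (highest: 80).
Terminal value 80.

w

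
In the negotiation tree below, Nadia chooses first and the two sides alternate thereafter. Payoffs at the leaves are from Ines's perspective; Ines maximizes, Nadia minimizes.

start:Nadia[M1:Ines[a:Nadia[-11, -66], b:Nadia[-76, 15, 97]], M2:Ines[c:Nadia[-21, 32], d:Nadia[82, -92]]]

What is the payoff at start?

a (Nadia): min(-11, -66) = -66
b (Nadia): min(-76, 15, 97) = -76
M1 (Ines): max(-66, -76) = -66
c (Nadia): min(-21, 32) = -21
d (Nadia): min(82, -92) = -92
M2 (Ines): max(-21, -92) = -21
start (Nadia): min(-66, -21) = -66

-66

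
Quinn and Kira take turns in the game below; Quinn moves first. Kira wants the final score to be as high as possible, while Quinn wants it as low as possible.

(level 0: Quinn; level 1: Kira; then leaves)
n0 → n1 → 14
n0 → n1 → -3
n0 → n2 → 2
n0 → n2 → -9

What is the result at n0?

2

n1 (Kira): max(14, -3) = 14
n2 (Kira): max(2, -9) = 2
n0 (Quinn): min(14, 2) = 2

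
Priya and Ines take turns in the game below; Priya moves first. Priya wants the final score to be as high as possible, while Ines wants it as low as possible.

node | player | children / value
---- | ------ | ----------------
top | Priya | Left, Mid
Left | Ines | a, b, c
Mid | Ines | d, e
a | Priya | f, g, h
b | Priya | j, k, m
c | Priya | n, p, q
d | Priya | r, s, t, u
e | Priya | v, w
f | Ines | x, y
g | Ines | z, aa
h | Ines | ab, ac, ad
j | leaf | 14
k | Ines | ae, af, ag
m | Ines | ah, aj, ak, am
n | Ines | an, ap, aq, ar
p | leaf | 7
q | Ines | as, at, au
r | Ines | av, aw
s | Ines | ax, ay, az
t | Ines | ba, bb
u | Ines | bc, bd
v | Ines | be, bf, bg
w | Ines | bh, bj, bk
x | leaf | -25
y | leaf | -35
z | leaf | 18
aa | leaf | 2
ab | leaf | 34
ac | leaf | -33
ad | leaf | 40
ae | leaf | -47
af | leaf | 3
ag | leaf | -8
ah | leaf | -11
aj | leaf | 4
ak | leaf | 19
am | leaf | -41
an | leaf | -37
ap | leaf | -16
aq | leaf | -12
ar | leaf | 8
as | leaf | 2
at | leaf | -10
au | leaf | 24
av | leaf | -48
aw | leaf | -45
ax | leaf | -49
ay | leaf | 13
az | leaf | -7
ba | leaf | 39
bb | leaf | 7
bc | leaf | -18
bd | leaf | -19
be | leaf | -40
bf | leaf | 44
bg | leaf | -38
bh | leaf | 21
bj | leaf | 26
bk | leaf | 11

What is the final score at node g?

g (Ines): min(18, 2) = 2

2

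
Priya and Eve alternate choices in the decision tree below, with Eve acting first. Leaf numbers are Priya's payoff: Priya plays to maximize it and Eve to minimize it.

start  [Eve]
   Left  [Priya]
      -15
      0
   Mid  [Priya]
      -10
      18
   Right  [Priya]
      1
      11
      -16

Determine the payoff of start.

Left (Priya): max(-15, 0) = 0
Mid (Priya): max(-10, 18) = 18
Right (Priya): max(1, 11, -16) = 11
start (Eve): min(0, 18, 11) = 0

0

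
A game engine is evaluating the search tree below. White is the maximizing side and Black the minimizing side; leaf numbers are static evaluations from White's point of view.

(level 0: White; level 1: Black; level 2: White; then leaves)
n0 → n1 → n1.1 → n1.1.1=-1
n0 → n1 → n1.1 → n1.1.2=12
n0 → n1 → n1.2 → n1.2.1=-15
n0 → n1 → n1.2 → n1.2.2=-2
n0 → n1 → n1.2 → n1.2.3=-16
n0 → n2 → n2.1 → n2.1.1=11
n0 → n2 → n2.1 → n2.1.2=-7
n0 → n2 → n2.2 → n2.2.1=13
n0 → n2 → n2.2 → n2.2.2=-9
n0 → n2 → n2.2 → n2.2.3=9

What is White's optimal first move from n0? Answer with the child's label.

n1.1 (White): max(-1, 12) = 12
n1.2 (White): max(-15, -2, -16) = -2
n1 (Black): min(12, -2) = -2
n2.1 (White): max(11, -7) = 11
n2.2 (White): max(13, -9, 9) = 13
n2 (Black): min(11, 13) = 11
n0 (White): max(-2, 11) = 11
White at n0 wants the highest of {n1=-2, n2=11}, so chooses n2.

n2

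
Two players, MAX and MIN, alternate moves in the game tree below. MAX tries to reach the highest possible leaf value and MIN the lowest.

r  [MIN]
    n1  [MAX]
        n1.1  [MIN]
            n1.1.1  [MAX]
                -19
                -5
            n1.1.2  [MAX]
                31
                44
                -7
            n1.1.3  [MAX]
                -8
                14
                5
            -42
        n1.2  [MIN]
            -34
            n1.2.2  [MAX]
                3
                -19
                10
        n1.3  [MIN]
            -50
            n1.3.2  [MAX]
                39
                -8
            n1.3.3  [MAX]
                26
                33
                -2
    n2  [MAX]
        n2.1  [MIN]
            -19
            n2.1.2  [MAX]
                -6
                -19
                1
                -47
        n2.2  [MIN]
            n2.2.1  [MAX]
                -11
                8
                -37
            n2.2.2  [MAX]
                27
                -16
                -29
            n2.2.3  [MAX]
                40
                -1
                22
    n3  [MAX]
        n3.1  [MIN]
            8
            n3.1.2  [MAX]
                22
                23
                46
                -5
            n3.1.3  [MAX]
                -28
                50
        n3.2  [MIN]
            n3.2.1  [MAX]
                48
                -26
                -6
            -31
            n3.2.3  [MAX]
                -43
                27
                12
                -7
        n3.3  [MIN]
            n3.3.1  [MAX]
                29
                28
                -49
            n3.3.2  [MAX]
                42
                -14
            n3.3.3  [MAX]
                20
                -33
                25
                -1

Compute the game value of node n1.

-34

n1.1.1 (MAX): max(-19, -5) = -5
n1.1.2 (MAX): max(31, 44, -7) = 44
n1.1.3 (MAX): max(-8, 14, 5) = 14
n1.1 (MIN): min(-5, 44, 14, -42) = -42
n1.2.2 (MAX): max(3, -19, 10) = 10
n1.2 (MIN): min(-34, 10) = -34
n1.3.2 (MAX): max(39, -8) = 39
n1.3.3 (MAX): max(26, 33, -2) = 33
n1.3 (MIN): min(-50, 39, 33) = -50
n1 (MAX): max(-42, -34, -50) = -34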